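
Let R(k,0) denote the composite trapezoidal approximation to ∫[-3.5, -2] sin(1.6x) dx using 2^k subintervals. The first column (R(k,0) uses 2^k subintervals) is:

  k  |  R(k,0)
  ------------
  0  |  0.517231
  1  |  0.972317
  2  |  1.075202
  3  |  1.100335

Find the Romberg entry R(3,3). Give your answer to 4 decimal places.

1.1087

Richardson extrapolation on the trapezoidal column (denominator 4−1=3):
R(1,1) = 0.972317 + (0.972317 − 0.517231)/3 = 1.124012
R(2,1) = 1.075202 + (1.075202 − 0.972317)/3 = 1.109497
R(3,1) = 1.100335 + (1.100335 − 1.075202)/3 = 1.108713
R(2,2) = 1.109497 + (1.109497 − 1.124012)/15 = 1.108529
R(3,2) = (16·1.108713 − 1.109497) / 15 = 1.108661
R(3,3) = (64·1.108661 − 1.108529) / 63 = 1.108663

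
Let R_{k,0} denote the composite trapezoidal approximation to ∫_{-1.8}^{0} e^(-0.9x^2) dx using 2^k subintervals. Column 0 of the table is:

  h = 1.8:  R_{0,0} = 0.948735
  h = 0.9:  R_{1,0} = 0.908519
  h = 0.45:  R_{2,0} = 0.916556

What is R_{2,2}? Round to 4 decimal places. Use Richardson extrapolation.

0.9208

R_{1,1} = 0.908519 + (0.908519 − 0.948735)/3 = 0.895114
R_{2,1} = 0.916556 + (0.916556 − 0.908519)/3 = 0.919235
R_{2,2} = 0.919235 + (0.919235 − 0.895114)/15 = 0.920843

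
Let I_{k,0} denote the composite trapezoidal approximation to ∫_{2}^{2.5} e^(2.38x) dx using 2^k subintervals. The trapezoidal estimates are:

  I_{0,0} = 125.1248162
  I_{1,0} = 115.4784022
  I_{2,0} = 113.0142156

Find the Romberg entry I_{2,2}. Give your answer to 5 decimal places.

Richardson extrapolation on the trapezoidal column (denominator 4−1=3):
I_{1,1} = 115.4784022 + (115.4784022 − 125.1248162)/3 = 112.2629309
I_{2,1} = 113.0142156 + (113.0142156 − 115.4784022)/3 = 112.1928201
I_{2,2} = 112.1928201 + (112.1928201 − 112.2629309)/15 = 112.1881460

112.18815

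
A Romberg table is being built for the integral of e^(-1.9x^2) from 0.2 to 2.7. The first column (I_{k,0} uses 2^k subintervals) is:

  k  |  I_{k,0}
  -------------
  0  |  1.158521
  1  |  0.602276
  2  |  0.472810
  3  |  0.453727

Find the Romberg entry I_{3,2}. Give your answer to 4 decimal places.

0.4485

I_{2,1} = (4·0.472810 − 0.602276) / 3 = 0.429655
I_{3,1} = (4·0.453727 − 0.472810) / 3 = 0.447366
I_{3,2} = (16·0.447366 − 0.429655) / 15 = 0.448547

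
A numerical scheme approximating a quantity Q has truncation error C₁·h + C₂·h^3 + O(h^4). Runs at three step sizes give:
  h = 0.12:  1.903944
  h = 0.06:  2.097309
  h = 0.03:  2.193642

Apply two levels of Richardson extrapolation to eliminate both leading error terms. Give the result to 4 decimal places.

First eliminate the h term (factor 2^1 = 2):
  B₁ = (2·2.097309 − 1.903944)/1 = 2.290674
  B₂ = (2·2.193642 − 2.097309)/1 = 2.289975
Then eliminate the h^3 term (factor 2^3 = 8):
  (8·2.289975 − 2.290674)/7 = 2.289875

2.2899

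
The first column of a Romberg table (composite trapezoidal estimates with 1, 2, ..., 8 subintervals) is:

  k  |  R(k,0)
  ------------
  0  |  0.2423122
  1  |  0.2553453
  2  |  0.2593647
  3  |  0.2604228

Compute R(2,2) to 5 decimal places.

Richardson extrapolation on the trapezoidal column (denominator 4−1=3):
R(1,1) = 0.2553453 + (0.2553453 − 0.2423122)/3 = 0.2596897
R(2,1) = (4·0.2593647 − 0.2553453) / 3 = 0.2607045
R(2,2) = 0.2607045 + (0.2607045 − 0.2596897)/15 = 0.2607722

0.26077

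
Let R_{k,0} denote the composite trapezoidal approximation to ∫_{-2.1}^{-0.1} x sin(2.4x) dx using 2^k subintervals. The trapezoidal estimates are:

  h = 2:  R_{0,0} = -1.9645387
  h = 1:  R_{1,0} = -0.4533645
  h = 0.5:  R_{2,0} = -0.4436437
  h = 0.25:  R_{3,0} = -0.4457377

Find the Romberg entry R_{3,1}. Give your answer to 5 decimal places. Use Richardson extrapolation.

R_{3,1} = -0.4457377 + (-0.4457377 − (-0.4436437))/3 = -0.4464357

-0.44644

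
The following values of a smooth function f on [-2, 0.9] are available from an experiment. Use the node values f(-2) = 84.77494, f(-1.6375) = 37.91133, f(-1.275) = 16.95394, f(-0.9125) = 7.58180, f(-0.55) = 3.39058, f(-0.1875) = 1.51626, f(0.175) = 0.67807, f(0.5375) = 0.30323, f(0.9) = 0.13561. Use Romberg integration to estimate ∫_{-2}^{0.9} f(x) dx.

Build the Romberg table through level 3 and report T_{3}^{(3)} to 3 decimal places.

38.134

T_{0}^{(0)} (trapezoid, 1 panel, h=2.9000): 123.12030
T_{1}^{(0)} (trapezoid, 2 panels, h=1.4500): 66.47649
T_{2}^{(0)} (trapezoid, 4 panels, h=0.7250): 46.02145
T_{3}^{(0)} (trapezoid, 8 panels, h=0.3625): 40.16155
T_{1}^{(1)} = 66.47649 + (66.47649 − 123.12030)/3 = 47.59522
T_{2}^{(1)} = 46.02145 + (46.02145 − 66.47649)/3 = 39.20310
T_{3}^{(1)} = 40.16155 + (40.16155 − 46.02145)/3 = 38.20825
T_{2}^{(2)} = 39.20310 + (39.20310 − 47.59522)/15 = 38.64363
T_{3}^{(2)} = 38.20825 + (38.20825 − 39.20310)/15 = 38.14193
T_{3}^{(3)} = 38.14193 + (38.14193 − 38.64363)/63 = 38.13397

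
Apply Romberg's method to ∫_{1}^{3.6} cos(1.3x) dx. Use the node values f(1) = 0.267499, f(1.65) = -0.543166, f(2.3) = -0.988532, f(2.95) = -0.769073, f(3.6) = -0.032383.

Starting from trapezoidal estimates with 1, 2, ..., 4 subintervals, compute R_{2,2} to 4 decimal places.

-1.5082

R_{0,0} (trapezoid, 1 panel, h=2.6000): 0.305651
R_{1,0} (trapezoid, 2 panels, h=1.3000): -1.132266
R_{2,0} (trapezoid, 4 panels, h=0.6500): -1.419088
R_{1,1} = -1.132266 + (-1.132266 − 0.305651)/3 = -1.611572
R_{2,1} = -1.419088 + (-1.419088 − (-1.132266))/3 = -1.514695
R_{2,2} = -1.514695 + (-1.514695 − (-1.611572))/15 = -1.508237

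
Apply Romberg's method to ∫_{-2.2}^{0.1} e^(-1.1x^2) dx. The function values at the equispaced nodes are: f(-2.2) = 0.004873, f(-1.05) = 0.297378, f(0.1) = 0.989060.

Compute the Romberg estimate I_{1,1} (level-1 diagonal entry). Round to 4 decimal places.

0.8370

I_{0,0} (trapezoid, 1 panel, h=2.3000): 1.143023
I_{1,0} (trapezoid, 2 panels, h=1.1500): 0.913496
I_{1,1} = 0.913496 + (0.913496 − 1.143023)/3 = 0.836987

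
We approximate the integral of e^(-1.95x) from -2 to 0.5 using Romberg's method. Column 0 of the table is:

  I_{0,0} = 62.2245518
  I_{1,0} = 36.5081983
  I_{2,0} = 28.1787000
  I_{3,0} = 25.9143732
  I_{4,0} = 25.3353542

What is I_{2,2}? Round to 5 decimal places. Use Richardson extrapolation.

25.23328

I_{1,1} = (4·36.5081983 − 62.2245518) / 3 = 27.9360805
I_{2,1} = 28.1787000 + (28.1787000 − 36.5081983)/3 = 25.4022006
I_{2,2} = 25.4022006 + (25.4022006 − 27.9360805)/15 = 25.2332753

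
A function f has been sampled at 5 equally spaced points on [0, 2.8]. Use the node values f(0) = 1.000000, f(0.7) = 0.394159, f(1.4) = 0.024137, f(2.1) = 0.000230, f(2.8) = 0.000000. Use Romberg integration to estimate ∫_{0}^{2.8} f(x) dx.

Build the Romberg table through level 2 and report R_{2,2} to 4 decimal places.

R_{0,0} (trapezoid, 1 panel, h=2.8000): 1.400000
R_{1,0} (trapezoid, 2 panels, h=1.4000): 0.733792
R_{2,0} (trapezoid, 4 panels, h=0.7000): 0.642968
R_{1,1} = 0.733792 + (0.733792 − 1.400000)/3 = 0.511723
R_{2,1} = 0.642968 + (0.642968 − 0.733792)/3 = 0.612693
R_{2,2} = 0.612693 + (0.612693 − 0.511723)/15 = 0.619424

0.6194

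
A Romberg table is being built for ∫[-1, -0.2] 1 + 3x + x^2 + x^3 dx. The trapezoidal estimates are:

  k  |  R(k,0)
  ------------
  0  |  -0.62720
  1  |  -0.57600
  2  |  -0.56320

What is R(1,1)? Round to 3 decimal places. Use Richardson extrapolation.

-0.559

R(1,1) = -0.57600 + (-0.57600 − (-0.62720))/3 = -0.55893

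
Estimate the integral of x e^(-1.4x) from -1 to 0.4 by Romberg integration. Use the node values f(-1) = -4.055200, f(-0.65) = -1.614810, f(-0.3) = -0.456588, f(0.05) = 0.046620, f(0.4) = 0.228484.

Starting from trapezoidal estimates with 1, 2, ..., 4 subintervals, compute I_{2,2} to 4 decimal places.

-1.2825

I_{0,0} (trapezoid, 1 panel, h=1.4000): -2.678701
I_{1,0} (trapezoid, 2 panels, h=0.7000): -1.658962
I_{2,0} (trapezoid, 4 panels, h=0.3500): -1.378348
I_{1,1} = -1.658962 + (-1.658962 − (-2.678701))/3 = -1.319049
I_{2,1} = -1.378348 + (-1.378348 − (-1.658962))/3 = -1.284810
I_{2,2} = -1.284810 + (-1.284810 − (-1.319049))/15 = -1.282527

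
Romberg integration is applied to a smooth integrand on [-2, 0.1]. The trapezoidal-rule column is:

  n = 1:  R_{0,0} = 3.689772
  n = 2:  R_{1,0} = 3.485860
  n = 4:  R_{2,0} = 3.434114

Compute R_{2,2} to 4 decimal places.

Richardson extrapolation on the trapezoidal column (denominator 4−1=3):
R_{1,1} = 3.485860 + (3.485860 − 3.689772)/3 = 3.417889
R_{2,1} = (4·3.434114 − 3.485860) / 3 = 3.416865
R_{2,2} = 3.416865 + (3.416865 − 3.417889)/15 = 3.416797
(Column j=1 coincides with Simpson's rule on the same nodes.)

3.4168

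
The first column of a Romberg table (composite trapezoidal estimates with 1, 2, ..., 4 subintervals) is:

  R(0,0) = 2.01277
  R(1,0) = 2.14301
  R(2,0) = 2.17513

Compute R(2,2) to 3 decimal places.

2.186

R(1,1) = 2.14301 + (2.14301 − 2.01277)/3 = 2.18642
R(2,1) = 2.17513 + (2.17513 − 2.14301)/3 = 2.18584
R(2,2) = (16·2.18584 − 2.18642) / 15 = 2.18580
(Column j=1 coincides with Simpson's rule on the same nodes.)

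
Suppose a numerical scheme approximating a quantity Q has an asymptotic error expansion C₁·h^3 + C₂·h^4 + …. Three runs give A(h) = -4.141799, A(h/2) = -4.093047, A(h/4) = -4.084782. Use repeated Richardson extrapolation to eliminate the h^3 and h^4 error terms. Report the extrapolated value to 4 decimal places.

First eliminate the h^3 term (factor 2^3 = 8):
  B₁ = (8·(-4.093047) − (-4.141799))/7 = -4.086082
  B₂ = (8·(-4.084782) − (-4.093047))/7 = -4.083601
Then eliminate the h^4 term (factor 2^4 = 16):
  (16·(-4.083601) − (-4.086082))/15 = -4.083436

-4.0834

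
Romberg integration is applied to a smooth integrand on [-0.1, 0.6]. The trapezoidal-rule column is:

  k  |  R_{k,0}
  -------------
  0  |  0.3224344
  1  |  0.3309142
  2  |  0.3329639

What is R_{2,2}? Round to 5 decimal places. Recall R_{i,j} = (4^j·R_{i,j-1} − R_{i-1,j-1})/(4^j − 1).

Richardson extrapolation on the trapezoidal column (denominator 4−1=3):
R_{1,1} = 0.3309142 + (0.3309142 − 0.3224344)/3 = 0.3337408
R_{2,1} = 0.3329639 + (0.3329639 − 0.3309142)/3 = 0.3336471
R_{2,2} = (16·0.3336471 − 0.3337408) / 15 = 0.3336409

0.33364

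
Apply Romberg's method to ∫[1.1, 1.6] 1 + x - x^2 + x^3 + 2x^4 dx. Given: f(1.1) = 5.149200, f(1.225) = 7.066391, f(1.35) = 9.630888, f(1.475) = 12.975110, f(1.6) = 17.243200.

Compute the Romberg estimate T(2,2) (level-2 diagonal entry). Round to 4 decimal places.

5.0758

T(0,0) (trapezoid, 1 panel, h=0.5000): 5.598100
T(1,0) (trapezoid, 2 panels, h=0.2500): 5.206772
T(2,0) (trapezoid, 4 panels, h=0.1250): 5.108574
T(1,1) = 5.206772 + (5.206772 − 5.598100)/3 = 5.076329
T(2,1) = 5.108574 + (5.108574 − 5.206772)/3 = 5.075841
T(2,2) = 5.075841 + (5.075841 − 5.076329)/15 = 5.075808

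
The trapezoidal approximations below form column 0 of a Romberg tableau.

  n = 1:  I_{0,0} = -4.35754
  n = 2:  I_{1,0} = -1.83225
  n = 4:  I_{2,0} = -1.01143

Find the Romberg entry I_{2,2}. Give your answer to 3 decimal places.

Richardson extrapolation on the trapezoidal column (denominator 4−1=3):
I_{1,1} = (4·(-1.83225) − (-4.35754)) / 3 = -0.99049
I_{2,1} = -1.01143 + (-1.01143 − (-1.83225))/3 = -0.73782
I_{2,2} = -0.73782 + (-0.73782 − (-0.99049))/15 = -0.72098

-0.721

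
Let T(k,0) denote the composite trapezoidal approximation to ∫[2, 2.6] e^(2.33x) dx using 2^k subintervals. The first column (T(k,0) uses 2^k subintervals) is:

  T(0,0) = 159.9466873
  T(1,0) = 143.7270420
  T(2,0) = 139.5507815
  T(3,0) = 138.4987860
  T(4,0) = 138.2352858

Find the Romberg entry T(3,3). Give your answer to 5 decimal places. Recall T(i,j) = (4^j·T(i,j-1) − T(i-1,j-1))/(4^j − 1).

Richardson extrapolation on the trapezoidal column (denominator 4−1=3):
T(1,1) = (4·143.7270420 − 159.9466873) / 3 = 138.3204936
T(2,1) = (4·139.5507815 − 143.7270420) / 3 = 138.1586947
T(3,1) = 138.4987860 + (138.4987860 − 139.5507815)/3 = 138.1481208
T(2,2) = 138.1586947 + (138.1586947 − 138.3204936)/15 = 138.1479081
T(3,2) = (16·138.1481208 − 138.1586947) / 15 = 138.1474159
T(3,3) = (64·138.1474159 − 138.1479081) / 63 = 138.1474081

138.14741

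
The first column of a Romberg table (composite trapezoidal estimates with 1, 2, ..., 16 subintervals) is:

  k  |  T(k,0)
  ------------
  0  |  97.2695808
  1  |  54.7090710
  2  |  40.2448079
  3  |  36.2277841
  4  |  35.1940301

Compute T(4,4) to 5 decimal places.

Richardson extrapolation on the trapezoidal column (denominator 4−1=3):
T(1,1) = 54.7090710 + (54.7090710 − 97.2695808)/3 = 40.5222344
T(2,1) = (4·40.2448079 − 54.7090710) / 3 = 35.4233869
T(3,1) = 36.2277841 + (36.2277841 − 40.2448079)/3 = 34.8887762
T(4,1) = 35.1940301 + (35.1940301 − 36.2277841)/3 = 34.8494454
T(2,2) = 35.4233869 + (35.4233869 − 40.5222344)/15 = 35.0834637
T(3,2) = 34.8887762 + (34.8887762 − 35.4233869)/15 = 34.8531355
T(4,2) = (16·34.8494454 − 34.8887762) / 15 = 34.8468233
T(3,3) = 34.8531355 + (34.8531355 − 35.0834637)/63 = 34.8494795
T(4,3) = (64·34.8468233 − 34.8531355) / 63 = 34.8467231
T(4,4) = (256·34.8467231 − 34.8494795) / 255 = 34.8467123

34.84671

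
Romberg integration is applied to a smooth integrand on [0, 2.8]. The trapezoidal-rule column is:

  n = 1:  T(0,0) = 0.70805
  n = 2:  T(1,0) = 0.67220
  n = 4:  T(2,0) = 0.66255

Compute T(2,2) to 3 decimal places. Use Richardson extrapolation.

0.659

Richardson extrapolation on the trapezoidal column (denominator 4−1=3):
T(1,1) = 0.67220 + (0.67220 − 0.70805)/3 = 0.66025
T(2,1) = (4·0.66255 − 0.67220) / 3 = 0.65933
T(2,2) = (16·0.65933 − 0.66025) / 15 = 0.65927
(Column j=1 coincides with Simpson's rule on the same nodes.)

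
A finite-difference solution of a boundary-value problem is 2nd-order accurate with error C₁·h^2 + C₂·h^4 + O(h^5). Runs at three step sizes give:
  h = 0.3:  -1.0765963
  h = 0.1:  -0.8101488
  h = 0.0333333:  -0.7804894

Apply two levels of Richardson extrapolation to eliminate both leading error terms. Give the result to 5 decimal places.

-0.77678

First eliminate the h^2 term (factor 3^2 = 9):
  B₁ = (9·(-0.8101488) − (-1.0765963))/8 = -0.7768429
  B₂ = (9·(-0.7804894) − (-0.8101488))/8 = -0.7767820
Then eliminate the h^4 term (factor 3^4 = 81):
  (81·(-0.7767820) − (-0.7768429))/80 = -0.7767812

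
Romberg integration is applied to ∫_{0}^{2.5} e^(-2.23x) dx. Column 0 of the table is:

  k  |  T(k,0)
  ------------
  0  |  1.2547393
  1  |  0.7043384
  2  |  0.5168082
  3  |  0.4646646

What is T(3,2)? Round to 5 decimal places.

Richardson extrapolation on the trapezoidal column (denominator 4−1=3):
T(2,1) = 0.5168082 + (0.5168082 − 0.7043384)/3 = 0.4542981
T(3,1) = 0.4646646 + (0.4646646 − 0.5168082)/3 = 0.4472834
T(3,2) = (16·0.4472834 − 0.4542981) / 15 = 0.4468158

0.44682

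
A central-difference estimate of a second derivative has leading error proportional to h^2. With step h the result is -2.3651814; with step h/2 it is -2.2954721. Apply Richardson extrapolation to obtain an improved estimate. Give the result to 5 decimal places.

-2.27224

The leading error scales as h^2; refining by a factor of 2 reduces it by 2^2 = 4.
Extrapolated value = (4·A(h/2) − A(h)) / (4 − 1)
= (4·(-2.2954721) − (-2.3651814)) / 3
= -6.8167070 / 3 = -2.2722357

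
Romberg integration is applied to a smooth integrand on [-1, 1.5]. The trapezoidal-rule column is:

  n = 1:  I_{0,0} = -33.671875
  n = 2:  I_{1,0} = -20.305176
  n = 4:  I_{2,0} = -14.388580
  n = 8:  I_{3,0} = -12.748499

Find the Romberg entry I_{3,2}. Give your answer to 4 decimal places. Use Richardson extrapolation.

Richardson extrapolation on the trapezoidal column (denominator 4−1=3):
I_{2,1} = -14.388580 + (-14.388580 − (-20.305176))/3 = -12.416381
I_{3,1} = (4·(-12.748499) − (-14.388580)) / 3 = -12.201805
I_{3,2} = -12.201805 + (-12.201805 − (-12.416381))/15 = -12.187500

-12.1875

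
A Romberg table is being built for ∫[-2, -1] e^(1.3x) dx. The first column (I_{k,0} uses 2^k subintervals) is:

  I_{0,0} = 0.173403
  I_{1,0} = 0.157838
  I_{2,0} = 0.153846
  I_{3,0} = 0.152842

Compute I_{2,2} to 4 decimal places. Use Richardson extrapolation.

0.1525

I_{1,1} = (4·0.157838 − 0.173403) / 3 = 0.152650
I_{2,1} = 0.153846 + (0.153846 − 0.157838)/3 = 0.152515
I_{2,2} = (16·0.152515 − 0.152650) / 15 = 0.152506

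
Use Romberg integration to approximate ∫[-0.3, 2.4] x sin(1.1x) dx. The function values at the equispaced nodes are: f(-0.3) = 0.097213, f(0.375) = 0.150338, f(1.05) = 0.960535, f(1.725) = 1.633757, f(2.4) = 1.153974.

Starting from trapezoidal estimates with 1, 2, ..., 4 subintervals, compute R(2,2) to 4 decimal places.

2.3213

R(0,0) (trapezoid, 1 panel, h=2.7000): 1.689102
R(1,0) (trapezoid, 2 panels, h=1.3500): 2.141273
R(2,0) (trapezoid, 4 panels, h=0.6750): 2.274901
R(1,1) = 2.141273 + (2.141273 − 1.689102)/3 = 2.291997
R(2,1) = 2.274901 + (2.274901 − 2.141273)/3 = 2.319444
R(2,2) = 2.319444 + (2.319444 − 2.291997)/15 = 2.321274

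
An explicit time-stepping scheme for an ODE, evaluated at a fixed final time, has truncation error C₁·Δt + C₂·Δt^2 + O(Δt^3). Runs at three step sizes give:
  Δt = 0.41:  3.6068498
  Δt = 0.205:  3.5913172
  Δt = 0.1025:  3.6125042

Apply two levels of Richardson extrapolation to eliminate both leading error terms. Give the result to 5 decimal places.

First eliminate the Δt term (factor 2^1 = 2):
  B₁ = (2·3.5913172 − 3.6068498)/1 = 3.5757846
  B₂ = (2·3.6125042 − 3.5913172)/1 = 3.6336912
Then eliminate the Δt^2 term (factor 2^2 = 4):
  (4·3.6336912 − 3.5757846)/3 = 3.6529934

3.65299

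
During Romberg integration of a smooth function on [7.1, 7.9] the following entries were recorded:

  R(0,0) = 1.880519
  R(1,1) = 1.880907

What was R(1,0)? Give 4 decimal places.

From R(1,1) = (4·R(1,0) − R(0,0))/3, solve for R(1,0):
4·R(1,0) = 3·1.880907 + 1.880519 = 7.523240
R(1,0) = 1.880810

1.8808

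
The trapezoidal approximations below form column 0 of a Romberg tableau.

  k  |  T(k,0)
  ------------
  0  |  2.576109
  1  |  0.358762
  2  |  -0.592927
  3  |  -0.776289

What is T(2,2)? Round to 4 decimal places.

-0.9455

T(1,1) = (4·0.358762 − 2.576109) / 3 = -0.380354
T(2,1) = -0.592927 + (-0.592927 − 0.358762)/3 = -0.910157
T(2,2) = (16·(-0.910157) − (-0.380354)) / 15 = -0.945477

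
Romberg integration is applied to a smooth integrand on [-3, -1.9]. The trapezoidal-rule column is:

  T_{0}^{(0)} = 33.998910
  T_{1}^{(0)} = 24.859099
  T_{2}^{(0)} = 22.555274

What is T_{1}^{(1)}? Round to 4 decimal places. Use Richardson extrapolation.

21.8125

T_{1}^{(1)} = (4·24.859099 − 33.998910) / 3 = 21.812495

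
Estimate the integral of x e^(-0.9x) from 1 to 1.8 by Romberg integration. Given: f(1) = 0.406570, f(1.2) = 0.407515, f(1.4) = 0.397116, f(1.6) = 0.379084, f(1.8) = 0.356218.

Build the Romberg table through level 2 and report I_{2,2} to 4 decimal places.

0.3136

I_{0,0} (trapezoid, 1 panel, h=0.8000): 0.305115
I_{1,0} (trapezoid, 2 panels, h=0.4000): 0.311404
I_{2,0} (trapezoid, 4 panels, h=0.2000): 0.313022
I_{1,1} = 0.311404 + (0.311404 − 0.305115)/3 = 0.313500
I_{2,1} = 0.313022 + (0.313022 − 0.311404)/3 = 0.313561
I_{2,2} = 0.313561 + (0.313561 − 0.313500)/15 = 0.313565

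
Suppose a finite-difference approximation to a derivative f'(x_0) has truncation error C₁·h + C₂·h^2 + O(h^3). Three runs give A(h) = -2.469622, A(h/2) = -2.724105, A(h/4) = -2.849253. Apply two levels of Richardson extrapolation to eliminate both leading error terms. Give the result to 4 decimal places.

First eliminate the h term (factor 2^1 = 2):
  B₁ = (2·(-2.724105) − (-2.469622))/1 = -2.978588
  B₂ = (2·(-2.849253) − (-2.724105))/1 = -2.974401
Then eliminate the h^2 term (factor 2^2 = 4):
  (4·(-2.974401) − (-2.978588))/3 = -2.973005

-2.9730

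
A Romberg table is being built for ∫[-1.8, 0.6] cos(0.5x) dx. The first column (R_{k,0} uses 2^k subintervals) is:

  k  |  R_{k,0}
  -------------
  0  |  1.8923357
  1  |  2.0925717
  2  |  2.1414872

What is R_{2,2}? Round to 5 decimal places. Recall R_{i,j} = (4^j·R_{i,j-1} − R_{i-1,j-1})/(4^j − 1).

2.15769

R_{1,1} = (4·2.0925717 − 1.8923357) / 3 = 2.1593170
R_{2,1} = 2.1414872 + (2.1414872 − 2.0925717)/3 = 2.1577924
R_{2,2} = 2.1577924 + (2.1577924 − 2.1593170)/15 = 2.1576908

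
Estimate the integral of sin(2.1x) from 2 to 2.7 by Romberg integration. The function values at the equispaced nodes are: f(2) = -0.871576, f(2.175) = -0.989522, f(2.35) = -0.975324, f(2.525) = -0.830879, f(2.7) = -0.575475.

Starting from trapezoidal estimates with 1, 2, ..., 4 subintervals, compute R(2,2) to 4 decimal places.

-0.6229

R(0,0) (trapezoid, 1 panel, h=0.7000): -0.506468
R(1,0) (trapezoid, 2 panels, h=0.3500): -0.594597
R(2,0) (trapezoid, 4 panels, h=0.1750): -0.615869
R(1,1) = -0.594597 + (-0.594597 − (-0.506468))/3 = -0.623973
R(2,1) = -0.615869 + (-0.615869 − (-0.594597))/3 = -0.622960
R(2,2) = -0.622960 + (-0.622960 − (-0.623973))/15 = -0.622892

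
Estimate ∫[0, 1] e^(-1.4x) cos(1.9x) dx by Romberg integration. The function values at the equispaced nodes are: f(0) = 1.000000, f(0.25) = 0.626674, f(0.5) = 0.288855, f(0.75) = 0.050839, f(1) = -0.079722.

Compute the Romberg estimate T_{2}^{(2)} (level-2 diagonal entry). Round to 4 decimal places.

T_{0}^{(0)} (trapezoid, 1 panel, h=1.0000): 0.460139
T_{1}^{(0)} (trapezoid, 2 panels, h=0.5000): 0.374497
T_{2}^{(0)} (trapezoid, 4 panels, h=0.2500): 0.356627
T_{1}^{(1)} = 0.374497 + (0.374497 − 0.460139)/3 = 0.345950
T_{2}^{(1)} = 0.356627 + (0.356627 − 0.374497)/3 = 0.350670
T_{2}^{(2)} = 0.350670 + (0.350670 − 0.345950)/15 = 0.350985

0.3510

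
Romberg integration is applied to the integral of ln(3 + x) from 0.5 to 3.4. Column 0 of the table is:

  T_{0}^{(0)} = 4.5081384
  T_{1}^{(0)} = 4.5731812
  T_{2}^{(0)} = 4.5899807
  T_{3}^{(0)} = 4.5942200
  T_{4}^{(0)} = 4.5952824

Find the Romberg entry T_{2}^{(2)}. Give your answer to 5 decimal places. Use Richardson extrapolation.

T_{1}^{(1)} = 4.5731812 + (4.5731812 − 4.5081384)/3 = 4.5948621
T_{2}^{(1)} = (4·4.5899807 − 4.5731812) / 3 = 4.5955805
T_{2}^{(2)} = (16·4.5955805 − 4.5948621) / 15 = 4.5956284
(Column j=1 coincides with Simpson's rule on the same nodes.)

4.59563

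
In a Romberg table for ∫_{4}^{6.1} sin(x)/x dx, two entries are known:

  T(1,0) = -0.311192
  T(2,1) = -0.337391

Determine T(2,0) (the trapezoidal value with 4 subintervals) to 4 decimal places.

From T(2,1) = (4·T(2,0) − T(1,0))/3, solve for T(2,0):
4·T(2,0) = 3·(-0.337391) + (-0.311192) = -1.323365
T(2,0) = -0.330841

-0.3308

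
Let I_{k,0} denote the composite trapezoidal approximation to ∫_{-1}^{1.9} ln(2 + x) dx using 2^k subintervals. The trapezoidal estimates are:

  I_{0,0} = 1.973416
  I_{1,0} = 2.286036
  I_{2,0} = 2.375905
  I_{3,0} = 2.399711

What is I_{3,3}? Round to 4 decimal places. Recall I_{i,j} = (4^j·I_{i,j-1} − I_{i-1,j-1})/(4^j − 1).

I_{1,1} = (4·2.286036 − 1.973416) / 3 = 2.390243
I_{2,1} = 2.375905 + (2.375905 − 2.286036)/3 = 2.405861
I_{3,1} = 2.399711 + (2.399711 − 2.375905)/3 = 2.407646
I_{2,2} = (16·2.405861 − 2.390243) / 15 = 2.406902
I_{3,2} = 2.407646 + (2.407646 − 2.405861)/15 = 2.407765
I_{3,3} = (64·2.407765 − 2.406902) / 63 = 2.407779

2.4078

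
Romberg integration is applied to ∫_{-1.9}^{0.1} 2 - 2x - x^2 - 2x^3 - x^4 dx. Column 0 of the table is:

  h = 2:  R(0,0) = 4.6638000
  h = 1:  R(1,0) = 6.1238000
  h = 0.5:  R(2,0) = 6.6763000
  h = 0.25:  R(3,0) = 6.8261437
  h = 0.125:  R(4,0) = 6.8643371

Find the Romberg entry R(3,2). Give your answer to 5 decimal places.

6.87713

R(2,1) = 6.6763000 + (6.6763000 − 6.1238000)/3 = 6.8604667
R(3,1) = 6.8261437 + (6.8261437 − 6.6763000)/3 = 6.8760916
R(3,2) = (16·6.8760916 − 6.8604667) / 15 = 6.8771333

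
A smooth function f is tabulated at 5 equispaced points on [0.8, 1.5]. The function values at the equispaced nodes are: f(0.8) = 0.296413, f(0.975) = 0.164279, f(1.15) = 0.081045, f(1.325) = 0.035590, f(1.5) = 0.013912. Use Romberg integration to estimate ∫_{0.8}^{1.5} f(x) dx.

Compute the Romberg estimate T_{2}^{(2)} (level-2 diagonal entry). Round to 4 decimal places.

T_{0}^{(0)} (trapezoid, 1 panel, h=0.7000): 0.108614
T_{1}^{(0)} (trapezoid, 2 panels, h=0.3500): 0.082673
T_{2}^{(0)} (trapezoid, 4 panels, h=0.1750): 0.076313
T_{1}^{(1)} = 0.082673 + (0.082673 − 0.108614)/3 = 0.074026
T_{2}^{(1)} = 0.076313 + (0.076313 − 0.082673)/3 = 0.074193
T_{2}^{(2)} = 0.074193 + (0.074193 − 0.074026)/15 = 0.074204

0.0742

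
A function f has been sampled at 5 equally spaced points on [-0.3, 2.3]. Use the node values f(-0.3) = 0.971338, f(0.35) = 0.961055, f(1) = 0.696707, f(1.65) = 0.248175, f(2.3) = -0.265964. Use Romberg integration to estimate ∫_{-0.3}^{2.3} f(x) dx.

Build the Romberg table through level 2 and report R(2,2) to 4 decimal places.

1.5020

R(0,0) (trapezoid, 1 panel, h=2.6000): 0.916986
R(1,0) (trapezoid, 2 panels, h=1.3000): 1.364212
R(2,0) (trapezoid, 4 panels, h=0.6500): 1.468106
R(1,1) = 1.364212 + (1.364212 − 0.916986)/3 = 1.513287
R(2,1) = 1.468106 + (1.468106 − 1.364212)/3 = 1.502737
R(2,2) = 1.502737 + (1.502737 − 1.513287)/15 = 1.502034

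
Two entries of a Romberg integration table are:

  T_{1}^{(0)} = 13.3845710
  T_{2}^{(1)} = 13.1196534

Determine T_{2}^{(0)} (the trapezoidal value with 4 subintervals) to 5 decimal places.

13.18588

From T_{2}^{(1)} = (4·T_{2}^{(0)} − T_{1}^{(0)})/3, solve for T_{2}^{(0)}:
4·T_{2}^{(0)} = 3·13.1196534 + 13.3845710 = 52.7435312
T_{2}^{(0)} = 13.1858828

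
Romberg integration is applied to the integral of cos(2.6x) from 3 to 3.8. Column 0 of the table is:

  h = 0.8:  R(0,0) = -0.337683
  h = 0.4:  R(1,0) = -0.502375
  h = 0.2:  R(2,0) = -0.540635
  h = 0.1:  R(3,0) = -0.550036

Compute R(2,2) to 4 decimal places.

-0.5531

Richardson extrapolation on the trapezoidal column (denominator 4−1=3):
R(1,1) = -0.502375 + (-0.502375 − (-0.337683))/3 = -0.557272
R(2,1) = (4·(-0.540635) − (-0.502375)) / 3 = -0.553388
R(2,2) = -0.553388 + (-0.553388 − (-0.557272))/15 = -0.553129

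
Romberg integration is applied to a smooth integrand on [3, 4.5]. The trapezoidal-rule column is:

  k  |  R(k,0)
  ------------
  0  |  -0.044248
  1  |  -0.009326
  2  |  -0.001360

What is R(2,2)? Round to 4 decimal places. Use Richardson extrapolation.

Richardson extrapolation on the trapezoidal column (denominator 4−1=3):
R(1,1) = (4·(-0.009326) − (-0.044248)) / 3 = 0.002315
R(2,1) = (4·(-0.001360) − (-0.009326)) / 3 = 0.001295
R(2,2) = (16·0.001295 − 0.002315) / 15 = 0.001227
(Column j=1 coincides with Simpson's rule on the same nodes.)

0.0012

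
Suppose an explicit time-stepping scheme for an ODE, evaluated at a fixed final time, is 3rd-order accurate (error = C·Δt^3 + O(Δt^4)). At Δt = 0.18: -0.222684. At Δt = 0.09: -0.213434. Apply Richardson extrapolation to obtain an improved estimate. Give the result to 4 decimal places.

The leading error scales as Δt^3; refining by a factor of 2 reduces it by 2^3 = 8.
Extrapolated value = (8·A(Δt/2) − A(Δt)) / (8 − 1)
= (8·(-0.213434) − (-0.222684)) / 7
= -1.484788 / 7 = -0.212113

-0.2121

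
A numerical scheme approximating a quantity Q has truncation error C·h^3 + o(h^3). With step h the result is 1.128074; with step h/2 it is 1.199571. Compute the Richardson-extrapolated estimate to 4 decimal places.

Extrapolated value = (8·A(h/2) − A(h)) / (8 − 1)
= (8·1.199571 − 1.128074) / 7
= 8.468494 / 7 = 1.209785

1.2098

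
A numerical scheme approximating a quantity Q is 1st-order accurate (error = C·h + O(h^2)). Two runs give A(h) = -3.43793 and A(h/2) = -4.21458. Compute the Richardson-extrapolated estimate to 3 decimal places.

The leading error scales as h; refining by a factor of 2 reduces it by 2^1 = 2.
Extrapolated value = (2·A(h/2) − A(h)) / (2 − 1)
= (2·(-4.21458) − (-3.43793)) / 1
= -4.99123 / 1 = -4.99123

-4.991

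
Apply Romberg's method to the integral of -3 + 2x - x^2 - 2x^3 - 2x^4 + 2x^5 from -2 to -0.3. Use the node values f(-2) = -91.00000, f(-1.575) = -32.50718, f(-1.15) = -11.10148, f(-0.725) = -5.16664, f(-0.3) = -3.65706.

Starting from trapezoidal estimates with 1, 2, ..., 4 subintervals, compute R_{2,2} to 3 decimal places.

R_{0,0} (trapezoid, 1 panel, h=1.7000): -80.45850
R_{1,0} (trapezoid, 2 panels, h=0.8500): -49.66551
R_{2,0} (trapezoid, 4 panels, h=0.4250): -40.84413
R_{1,1} = -49.66551 + (-49.66551 − (-80.45850))/3 = -39.40118
R_{2,1} = -40.84413 + (-40.84413 − (-49.66551))/3 = -37.90367
R_{2,2} = -37.90367 + (-37.90367 − (-39.40118))/15 = -37.80384

-37.804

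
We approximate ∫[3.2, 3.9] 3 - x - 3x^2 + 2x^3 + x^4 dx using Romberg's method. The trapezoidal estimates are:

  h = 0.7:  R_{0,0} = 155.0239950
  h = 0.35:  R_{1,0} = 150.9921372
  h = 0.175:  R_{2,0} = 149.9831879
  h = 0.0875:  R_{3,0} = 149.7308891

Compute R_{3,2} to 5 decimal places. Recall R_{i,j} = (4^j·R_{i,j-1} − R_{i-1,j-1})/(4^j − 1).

149.64678

R_{2,1} = 149.9831879 + (149.9831879 − 150.9921372)/3 = 149.6468715
R_{3,1} = (4·149.7308891 − 149.9831879) / 3 = 149.6467895
R_{3,2} = (16·149.6467895 − 149.6468715) / 15 = 149.6467840
(Column j=1 coincides with Simpson's rule on the same nodes.)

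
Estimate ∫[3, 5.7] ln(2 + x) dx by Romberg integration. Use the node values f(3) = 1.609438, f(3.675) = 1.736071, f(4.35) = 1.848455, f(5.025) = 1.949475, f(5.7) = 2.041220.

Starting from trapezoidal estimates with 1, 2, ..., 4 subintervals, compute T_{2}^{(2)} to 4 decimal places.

T_{0}^{(0)} (trapezoid, 1 panel, h=2.7000): 4.928388
T_{1}^{(0)} (trapezoid, 2 panels, h=1.3500): 4.959608
T_{2}^{(0)} (trapezoid, 4 panels, h=0.6750): 4.967548
T_{1}^{(1)} = 4.959608 + (4.959608 − 4.928388)/3 = 4.970015
T_{2}^{(1)} = 4.967548 + (4.967548 − 4.959608)/3 = 4.970195
T_{2}^{(2)} = 4.970195 + (4.970195 − 4.970015)/15 = 4.970207

4.9702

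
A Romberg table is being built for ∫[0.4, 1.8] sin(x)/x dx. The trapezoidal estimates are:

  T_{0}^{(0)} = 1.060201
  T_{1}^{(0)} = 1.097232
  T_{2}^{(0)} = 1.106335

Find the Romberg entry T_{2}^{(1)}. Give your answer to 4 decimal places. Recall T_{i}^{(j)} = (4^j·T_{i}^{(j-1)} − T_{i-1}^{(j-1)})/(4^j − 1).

Richardson extrapolation on the trapezoidal column (denominator 4−1=3):
T_{2}^{(1)} = 1.106335 + (1.106335 − 1.097232)/3 = 1.109369

1.1094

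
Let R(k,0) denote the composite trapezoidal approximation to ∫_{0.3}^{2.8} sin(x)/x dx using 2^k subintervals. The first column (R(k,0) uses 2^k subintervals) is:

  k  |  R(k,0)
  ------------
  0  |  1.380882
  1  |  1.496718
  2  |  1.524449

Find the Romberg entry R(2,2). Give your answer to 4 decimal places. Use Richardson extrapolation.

Richardson extrapolation on the trapezoidal column (denominator 4−1=3):
R(1,1) = (4·1.496718 − 1.380882) / 3 = 1.535330
R(2,1) = 1.524449 + (1.524449 − 1.496718)/3 = 1.533693
R(2,2) = 1.533693 + (1.533693 − 1.535330)/15 = 1.533584

1.5336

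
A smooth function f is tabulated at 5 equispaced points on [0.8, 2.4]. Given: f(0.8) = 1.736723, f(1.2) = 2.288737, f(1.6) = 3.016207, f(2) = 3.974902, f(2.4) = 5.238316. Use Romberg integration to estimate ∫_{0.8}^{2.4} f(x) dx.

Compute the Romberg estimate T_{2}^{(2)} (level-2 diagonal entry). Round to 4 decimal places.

T_{0}^{(0)} (trapezoid, 1 panel, h=1.6000): 5.580031
T_{1}^{(0)} (trapezoid, 2 panels, h=0.8000): 5.202981
T_{2}^{(0)} (trapezoid, 4 panels, h=0.4000): 5.106946
T_{1}^{(1)} = 5.202981 + (5.202981 − 5.580031)/3 = 5.077298
T_{2}^{(1)} = 5.106946 + (5.106946 − 5.202981)/3 = 5.074934
T_{2}^{(2)} = 5.074934 + (5.074934 − 5.077298)/15 = 5.074776

5.0748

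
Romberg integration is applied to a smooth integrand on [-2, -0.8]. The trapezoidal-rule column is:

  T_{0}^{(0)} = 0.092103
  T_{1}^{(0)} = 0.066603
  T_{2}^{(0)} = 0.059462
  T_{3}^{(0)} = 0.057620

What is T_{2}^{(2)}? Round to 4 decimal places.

0.0570

Richardson extrapolation on the trapezoidal column (denominator 4−1=3):
T_{1}^{(1)} = (4·0.066603 − 0.092103) / 3 = 0.058103
T_{2}^{(1)} = 0.059462 + (0.059462 − 0.066603)/3 = 0.057082
T_{2}^{(2)} = (16·0.057082 − 0.058103) / 15 = 0.057014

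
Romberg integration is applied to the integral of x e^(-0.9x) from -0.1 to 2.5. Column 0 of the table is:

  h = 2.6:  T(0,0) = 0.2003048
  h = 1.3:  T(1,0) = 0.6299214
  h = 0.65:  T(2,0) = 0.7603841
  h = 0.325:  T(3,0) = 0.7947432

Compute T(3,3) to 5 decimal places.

T(1,1) = (4·0.6299214 − 0.2003048) / 3 = 0.7731269
T(2,1) = (4·0.7603841 − 0.6299214) / 3 = 0.8038717
T(3,1) = 0.7947432 + (0.7947432 − 0.7603841)/3 = 0.8061962
T(2,2) = 0.8038717 + (0.8038717 − 0.7731269)/15 = 0.8059214
T(3,2) = (16·0.8061962 − 0.8038717) / 15 = 0.8063512
T(3,3) = (64·0.8063512 − 0.8059214) / 63 = 0.8063580

0.80636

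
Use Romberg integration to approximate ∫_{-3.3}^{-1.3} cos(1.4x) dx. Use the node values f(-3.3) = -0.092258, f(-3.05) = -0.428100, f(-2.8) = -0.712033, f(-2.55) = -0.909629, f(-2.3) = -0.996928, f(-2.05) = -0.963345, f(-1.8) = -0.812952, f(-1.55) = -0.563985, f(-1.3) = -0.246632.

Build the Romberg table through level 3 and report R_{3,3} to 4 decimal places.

-1.4035

R_{0,0} (trapezoid, 1 panel, h=2.0000): -0.338890
R_{1,0} (trapezoid, 2 panels, h=1.0000): -1.166373
R_{2,0} (trapezoid, 4 panels, h=0.5000): -1.345679
R_{3,0} (trapezoid, 8 panels, h=0.2500): -1.389104
R_{1,1} = -1.166373 + (-1.166373 − (-0.338890))/3 = -1.442201
R_{2,1} = -1.345679 + (-1.345679 − (-1.166373))/3 = -1.405448
R_{3,1} = -1.389104 + (-1.389104 − (-1.345679))/3 = -1.403579
R_{2,2} = -1.405448 + (-1.405448 − (-1.442201))/15 = -1.402998
R_{3,2} = -1.403579 + (-1.403579 − (-1.405448))/15 = -1.403454
R_{3,3} = -1.403454 + (-1.403454 − (-1.402998))/63 = -1.403461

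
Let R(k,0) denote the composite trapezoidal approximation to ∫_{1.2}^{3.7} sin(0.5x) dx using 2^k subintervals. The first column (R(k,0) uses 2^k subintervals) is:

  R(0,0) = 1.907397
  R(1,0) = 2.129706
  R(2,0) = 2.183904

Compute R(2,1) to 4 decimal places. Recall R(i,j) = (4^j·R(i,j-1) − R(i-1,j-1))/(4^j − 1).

R(2,1) = (4·2.183904 − 2.129706) / 3 = 2.201970
(Column j=1 coincides with Simpson's rule on the same nodes.)

2.2020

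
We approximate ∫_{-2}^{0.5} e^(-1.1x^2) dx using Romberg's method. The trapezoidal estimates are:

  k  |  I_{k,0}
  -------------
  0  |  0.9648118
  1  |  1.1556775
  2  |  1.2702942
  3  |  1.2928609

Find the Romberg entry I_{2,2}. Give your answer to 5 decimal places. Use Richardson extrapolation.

Richardson extrapolation on the trapezoidal column (denominator 4−1=3):
I_{1,1} = 1.1556775 + (1.1556775 − 0.9648118)/3 = 1.2192994
I_{2,1} = (4·1.2702942 − 1.1556775) / 3 = 1.3084998
I_{2,2} = 1.3084998 + (1.3084998 − 1.2192994)/15 = 1.3144465
(Column j=1 coincides with Simpson's rule on the same nodes.)

1.31445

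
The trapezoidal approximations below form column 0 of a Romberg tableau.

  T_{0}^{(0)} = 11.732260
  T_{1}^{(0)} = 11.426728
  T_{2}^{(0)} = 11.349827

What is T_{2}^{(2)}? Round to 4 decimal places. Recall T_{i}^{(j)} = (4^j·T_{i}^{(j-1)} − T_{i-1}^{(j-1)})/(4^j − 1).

11.3241

T_{1}^{(1)} = (4·11.426728 − 11.732260) / 3 = 11.324884
T_{2}^{(1)} = 11.349827 + (11.349827 − 11.426728)/3 = 11.324193
T_{2}^{(2)} = 11.324193 + (11.324193 − 11.324884)/15 = 11.324147
(Column j=1 coincides with Simpson's rule on the same nodes.)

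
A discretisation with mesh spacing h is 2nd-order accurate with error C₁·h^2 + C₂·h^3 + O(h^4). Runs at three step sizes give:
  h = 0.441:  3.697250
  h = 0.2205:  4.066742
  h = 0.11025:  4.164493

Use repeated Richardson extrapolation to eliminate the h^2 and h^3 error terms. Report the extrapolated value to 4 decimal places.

First eliminate the h^2 term (factor 2^2 = 4):
  B₁ = (4·4.066742 − 3.697250)/3 = 4.189906
  B₂ = (4·4.164493 − 4.066742)/3 = 4.197077
Then eliminate the h^3 term (factor 2^3 = 8):
  (8·4.197077 − 4.189906)/7 = 4.198101

4.1981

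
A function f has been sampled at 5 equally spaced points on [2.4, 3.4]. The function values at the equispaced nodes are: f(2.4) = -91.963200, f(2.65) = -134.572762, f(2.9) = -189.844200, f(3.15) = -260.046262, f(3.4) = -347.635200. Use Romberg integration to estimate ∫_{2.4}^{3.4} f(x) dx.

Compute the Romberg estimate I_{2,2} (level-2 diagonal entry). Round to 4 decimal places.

-199.8125

I_{0,0} (trapezoid, 1 panel, h=1.0000): -219.799200
I_{1,0} (trapezoid, 2 panels, h=0.5000): -204.821700
I_{2,0} (trapezoid, 4 panels, h=0.2500): -201.065606
I_{1,1} = -204.821700 + (-204.821700 − (-219.799200))/3 = -199.829200
I_{2,1} = -201.065606 + (-201.065606 − (-204.821700))/3 = -199.813575
I_{2,2} = -199.813575 + (-199.813575 − (-199.829200))/15 = -199.812533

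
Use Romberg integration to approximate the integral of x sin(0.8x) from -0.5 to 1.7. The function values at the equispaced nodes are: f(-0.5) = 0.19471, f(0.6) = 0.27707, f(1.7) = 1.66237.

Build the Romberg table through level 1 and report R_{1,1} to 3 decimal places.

R_{0,0} (trapezoid, 1 panel, h=2.2000): 2.04279
R_{1,0} (trapezoid, 2 panels, h=1.1000): 1.32617
R_{1,1} = 1.32617 + (1.32617 − 2.04279)/3 = 1.08730

1.087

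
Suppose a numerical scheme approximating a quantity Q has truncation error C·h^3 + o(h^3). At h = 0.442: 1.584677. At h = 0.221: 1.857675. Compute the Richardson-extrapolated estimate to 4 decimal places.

Extrapolated value = (8·A(h/2) − A(h)) / (8 − 1)
= (8·1.857675 − 1.584677) / 7
= 13.276723 / 7 = 1.896675

1.8967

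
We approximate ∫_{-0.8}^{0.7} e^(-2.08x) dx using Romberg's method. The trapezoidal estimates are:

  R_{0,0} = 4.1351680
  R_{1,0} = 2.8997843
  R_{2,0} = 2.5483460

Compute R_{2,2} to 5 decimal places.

2.42741

Richardson extrapolation on the trapezoidal column (denominator 4−1=3):
R_{1,1} = (4·2.8997843 − 4.1351680) / 3 = 2.4879897
R_{2,1} = 2.5483460 + (2.5483460 − 2.8997843)/3 = 2.4311999
R_{2,2} = 2.4311999 + (2.4311999 − 2.4879897)/15 = 2.4274139
(Column j=1 coincides with Simpson's rule on the same nodes.)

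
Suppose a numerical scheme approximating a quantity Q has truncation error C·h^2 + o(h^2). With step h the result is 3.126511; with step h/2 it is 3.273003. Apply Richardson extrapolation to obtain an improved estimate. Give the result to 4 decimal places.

The leading error scales as h^2; refining by a factor of 2 reduces it by 2^2 = 4.
Extrapolated value = (4·A(h/2) − A(h)) / (4 − 1)
= (4·3.273003 − 3.126511) / 3
= 9.965501 / 3 = 3.321834

3.3218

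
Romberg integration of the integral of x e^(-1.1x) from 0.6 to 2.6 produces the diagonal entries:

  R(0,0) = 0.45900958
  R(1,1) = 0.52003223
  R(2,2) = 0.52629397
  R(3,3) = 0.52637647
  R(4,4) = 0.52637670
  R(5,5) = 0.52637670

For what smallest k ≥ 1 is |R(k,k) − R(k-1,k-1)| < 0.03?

k = 2

|R(1,1) − R(0,0)| = 0.06102265 ≥ 0.03
|R(2,2) − R(1,1)| = 0.00626174 < 0.03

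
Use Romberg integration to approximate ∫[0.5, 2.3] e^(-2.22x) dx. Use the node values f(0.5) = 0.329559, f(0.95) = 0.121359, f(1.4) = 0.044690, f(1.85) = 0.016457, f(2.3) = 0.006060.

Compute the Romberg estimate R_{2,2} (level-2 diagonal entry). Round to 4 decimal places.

R_{0,0} (trapezoid, 1 panel, h=1.8000): 0.302057
R_{1,0} (trapezoid, 2 panels, h=0.9000): 0.191250
R_{2,0} (trapezoid, 4 panels, h=0.4500): 0.157642
R_{1,1} = 0.191250 + (0.191250 − 0.302057)/3 = 0.154314
R_{2,1} = 0.157642 + (0.157642 − 0.191250)/3 = 0.146439
R_{2,2} = 0.146439 + (0.146439 − 0.154314)/15 = 0.145914

0.1459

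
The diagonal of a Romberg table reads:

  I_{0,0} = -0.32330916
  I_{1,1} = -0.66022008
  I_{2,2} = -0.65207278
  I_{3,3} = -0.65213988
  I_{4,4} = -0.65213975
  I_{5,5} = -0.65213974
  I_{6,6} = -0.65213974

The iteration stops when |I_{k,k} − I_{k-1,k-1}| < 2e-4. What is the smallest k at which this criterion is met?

|I_{1,1} − I_{0,0}| = 0.33691092 ≥ 2e-4
|I_{2,2} − I_{1,1}| = 0.00814730 ≥ 2e-4
|I_{3,3} − I_{2,2}| = 0.00006710 < 2e-4

k = 3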